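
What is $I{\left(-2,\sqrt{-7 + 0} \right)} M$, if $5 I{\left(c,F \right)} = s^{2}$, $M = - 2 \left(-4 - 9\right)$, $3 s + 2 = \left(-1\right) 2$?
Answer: $\frac{416}{45} \approx 9.2444$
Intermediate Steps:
$s = - \frac{4}{3}$ ($s = - \frac{2}{3} + \frac{\left(-1\right) 2}{3} = - \frac{2}{3} + \frac{1}{3} \left(-2\right) = - \frac{2}{3} - \frac{2}{3} = - \frac{4}{3} \approx -1.3333$)
$M = 26$ ($M = \left(-2\right) \left(-13\right) = 26$)
$I{\left(c,F \right)} = \frac{16}{45}$ ($I{\left(c,F \right)} = \frac{\left(- \frac{4}{3}\right)^{2}}{5} = \frac{1}{5} \cdot \frac{16}{9} = \frac{16}{45}$)
$I{\left(-2,\sqrt{-7 + 0} \right)} M = \frac{16}{45} \cdot 26 = \frac{416}{45}$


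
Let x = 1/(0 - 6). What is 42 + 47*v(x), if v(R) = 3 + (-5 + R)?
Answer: -359/6 ≈ -59.833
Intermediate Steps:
x = -⅙ (x = 1/(-6) = -⅙ ≈ -0.16667)
v(R) = -2 + R
42 + 47*v(x) = 42 + 47*(-2 - ⅙) = 42 + 47*(-13/6) = 42 - 611/6 = -359/6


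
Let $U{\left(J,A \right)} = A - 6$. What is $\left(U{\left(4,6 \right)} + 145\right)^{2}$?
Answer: $21025$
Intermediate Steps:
$U{\left(J,A \right)} = -6 + A$
$\left(U{\left(4,6 \right)} + 145\right)^{2} = \left(\left(-6 + 6\right) + 145\right)^{2} = \left(0 + 145\right)^{2} = 145^{2} = 21025$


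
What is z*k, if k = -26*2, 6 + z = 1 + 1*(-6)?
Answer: 572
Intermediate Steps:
z = -11 (z = -6 + (1 + 1*(-6)) = -6 + (1 - 6) = -6 - 5 = -11)
k = -52
z*k = -11*(-52) = 572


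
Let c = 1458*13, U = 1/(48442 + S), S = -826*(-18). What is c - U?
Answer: 1199977739/63310 ≈ 18954.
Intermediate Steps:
S = 14868
U = 1/63310 (U = 1/(48442 + 14868) = 1/63310 ≈ 1.5795e-5)
c = 18954
c - U = 18954 - 1*1/63310 = 18954 - 1/63310 = 1199977739/63310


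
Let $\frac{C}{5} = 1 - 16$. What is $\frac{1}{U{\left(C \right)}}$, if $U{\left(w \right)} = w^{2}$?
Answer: $\frac{1}{5625} \approx 0.00017778$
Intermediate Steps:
$C = -75$ ($C = 5 \left(1 - 16\right) = 5 \left(-15\right) = -75$)
$\frac{1}{U{\left(C \right)}} = \frac{1}{\left(-75\right)^{2}} = \frac{1}{5625}$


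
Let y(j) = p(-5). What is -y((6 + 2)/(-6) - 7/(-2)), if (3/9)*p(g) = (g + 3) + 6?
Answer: -12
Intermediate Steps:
p(g) = 27 + 3*g (p(g) = 3*((g + 3) + 6) = 3*((3 + g) + 6) = 3*(9 + g) = 27 + 3*g)
y(j) = 12 (y(j) = 27 + 3*(-5) = 27 - 15 = 12)
-y((6 + 2)/(-6) - 7/(-2)) = -1*12 = -12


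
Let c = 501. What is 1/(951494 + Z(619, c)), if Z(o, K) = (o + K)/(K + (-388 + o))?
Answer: 183/174123682 ≈ 1.0510e-6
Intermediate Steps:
Z(o, K) = (K + o)/(-388 + K + o)
1/(951494 + Z(619, c)) = 1/(951494 + (501 + 619)/(-388 + 501 + 619)) = 1/(951494 + 1120/732) = 1/(951494 + (1/732)*1120) = 1/(951494 + 280/183) = 1/(174123682/183) = 183/174123682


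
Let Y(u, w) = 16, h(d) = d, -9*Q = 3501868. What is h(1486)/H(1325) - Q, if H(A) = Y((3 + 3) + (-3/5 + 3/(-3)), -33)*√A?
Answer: 3501868/9 + 743*√53/2120 ≈ 3.8910e+5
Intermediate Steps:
Q = -3501868/9 (Q = -⅑*3501868 = -3501868/9 ≈ -3.8910e+5)
H(A) = 16*√A
h(1486)/H(1325) - Q = 1486/((16*√1325)) - 1*(-3501868/9) = 1486/((16*(5*√53))) + 3501868/9 = 1486/((80*√53)) + 3501868/9 = 1486*(√53/4240) + 3501868/9 = 743*√53/2120 + 3501868/9 = 3501868/9 + 743*√53/2120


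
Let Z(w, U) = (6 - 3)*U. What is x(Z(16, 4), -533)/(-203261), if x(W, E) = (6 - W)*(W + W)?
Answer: 144/203261 ≈ 0.00070845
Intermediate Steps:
Z(w, U) = 3*U
x(W, E) = 2*W*(6 - W) (x(W, E) = (6 - W)*(2*W) = 2*W*(6 - W))
x(Z(16, 4), -533)/(-203261) = (2*(3*4)*(6 - 3*4))/(-203261) = (2*12*(6 - 1*12))*(-1/203261) = (2*12*(6 - 12))*(-1/203261) = (2*12*(-6))*(-1/203261) = -144*(-1/203261) = 144/203261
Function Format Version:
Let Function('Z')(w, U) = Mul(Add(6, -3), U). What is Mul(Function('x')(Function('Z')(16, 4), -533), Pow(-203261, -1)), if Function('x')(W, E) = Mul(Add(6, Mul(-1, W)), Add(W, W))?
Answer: Rational(144, 203261) ≈ 0.00070845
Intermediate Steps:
Function('Z')(w, U) = Mul(3, U)
Function('x')(W, E) = Mul(2, W, Add(6, Mul(-1, W))) (Function('x')(W, E) = Mul(Add(6, Mul(-1, W)), Mul(2, W)) = Mul(2, W, Add(6, Mul(-1, W))))
Mul(Function('x')(Function('Z')(16, 4), -533), Pow(-203261, -1)) = Mul(Mul(2, Mul(3, 4), Add(6, Mul(-1, Mul(3, 4)))), Pow(-203261, -1)) = Mul(Mul(2, 12, Add(6, Mul(-1, 12))), Rational(-1, 203261)) = Mul(Mul(2, 12, Add(6, -12)), Rational(-1, 203261)) = Mul(Mul(2, 12, -6), Rational(-1, 203261)) = Mul(-144, Rational(-1, 203261)) = Rational(144, 203261)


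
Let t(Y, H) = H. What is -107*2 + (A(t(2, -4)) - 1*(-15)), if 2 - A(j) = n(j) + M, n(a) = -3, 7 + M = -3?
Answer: -184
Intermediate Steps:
M = -10 (M = -7 - 3 = -10)
A(j) = 15 (A(j) = 2 - (-3 - 10) = 2 - 1*(-13) = 2 + 13 = 15)
-107*2 + (A(t(2, -4)) - 1*(-15)) = -107*2 + (15 - 1*(-15)) = -214 + (15 + 15) = -214 + 30 = -184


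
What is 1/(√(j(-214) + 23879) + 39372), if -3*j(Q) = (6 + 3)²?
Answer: 9843/387532633 - √5963/775065266 ≈ 2.5300e-5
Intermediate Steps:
j(Q) = -27 (j(Q) = -(6 + 3)²/3 = -⅓*9² = -⅓*81 = -27)
1/(√(j(-214) + 23879) + 39372) = 1/(√(-27 + 23879) + 39372) = 1/(√23852 + 39372) = 1/(2*√5963 + 39372) = 1/(39372 + 2*√5963)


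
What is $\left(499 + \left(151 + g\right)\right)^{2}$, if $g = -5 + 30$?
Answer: $455625$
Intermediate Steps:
$g = 25$
$\left(499 + \left(151 + g\right)\right)^{2} = \left(499 + \left(151 + 25\right)\right)^{2} = \left(499 + 176\right)^{2} = 675^{2} = 455625$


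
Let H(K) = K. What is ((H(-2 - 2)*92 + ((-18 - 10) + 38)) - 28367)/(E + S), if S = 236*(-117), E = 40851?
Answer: -9575/4413 ≈ -2.1697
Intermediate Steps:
S = -27612
((H(-2 - 2)*92 + ((-18 - 10) + 38)) - 28367)/(E + S) = (((-2 - 2)*92 + ((-18 - 10) + 38)) - 28367)/(40851 - 27612) = ((-4*92 + (-28 + 38)) - 28367)/13239 = ((-368 + 10) - 28367)*(1/13239) = (-358 - 28367)*(1/13239) = -28725*1/13239 = -9575/4413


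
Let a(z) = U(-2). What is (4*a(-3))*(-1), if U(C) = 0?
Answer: 0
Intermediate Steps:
a(z) = 0
(4*a(-3))*(-1) = (4*0)*(-1) = 0*(-1) = 0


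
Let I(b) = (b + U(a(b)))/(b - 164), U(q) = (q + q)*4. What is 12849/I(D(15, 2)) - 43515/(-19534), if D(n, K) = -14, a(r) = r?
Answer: 7447020673/410214 ≈ 18154.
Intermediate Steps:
U(q) = 8*q (U(q) = (2*q)*4 = 8*q)
I(b) = 9*b/(-164 + b) (I(b) = (b + 8*b)/(b - 164) = (9*b)/(-164 + b) = 9*b/(-164 + b))
12849/I(D(15, 2)) - 43515/(-19534) = 12849/((9*(-14)/(-164 - 14))) - 43515/(-19534) = 12849/((9*(-14)/(-178))) - 43515*(-1/19534) = 12849/((9*(-14)*(-1/178))) + 43515/19534 = 12849/(63/89) + 43515/19534 = 12849*(89/63) + 43515/19534 = 381187/21 + 43515/19534 = 7447020673/410214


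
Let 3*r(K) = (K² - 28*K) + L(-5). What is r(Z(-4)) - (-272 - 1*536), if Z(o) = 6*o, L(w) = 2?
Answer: 3674/3 ≈ 1224.7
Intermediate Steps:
r(K) = ⅔ - 28*K/3 + K²/3 (r(K) = ((K² - 28*K) + 2)/3 = (2 + K² - 28*K)/3 = ⅔ - 28*K/3 + K²/3)
r(Z(-4)) - (-272 - 1*536) = (⅔ - 56*(-4) + (6*(-4))²/3) - (-272 - 1*536) = (⅔ - 28/3*(-24) + (⅓)*(-24)²) - (-272 - 536) = (⅔ + 224 + (⅓)*576) - 1*(-808) = (⅔ + 224 + 192) + 808 = 1250/3 + 808 = 3674/3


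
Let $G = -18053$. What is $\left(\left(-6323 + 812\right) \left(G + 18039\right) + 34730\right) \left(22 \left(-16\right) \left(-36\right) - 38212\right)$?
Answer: $-2857517360$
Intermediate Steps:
$\left(\left(-6323 + 812\right) \left(G + 18039\right) + 34730\right) \left(22 \left(-16\right) \left(-36\right) - 38212\right) = \left(\left(-6323 + 812\right) \left(-18053 + 18039\right) + 34730\right) \left(22 \left(-16\right) \left(-36\right) - 38212\right) = \left(\left(-5511\right) \left(-14\right) + 34730\right) \left(\left(-352\right) \left(-36\right) - 38212\right) = \left(77154 + 34730\right) \left(12672 - 38212\right) = 111884 \left(-25540\right) = -2857517360$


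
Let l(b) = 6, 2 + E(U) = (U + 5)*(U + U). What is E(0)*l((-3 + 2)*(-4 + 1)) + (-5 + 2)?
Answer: -15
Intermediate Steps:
E(U) = -2 + 2*U*(5 + U) (E(U) = -2 + (U + 5)*(U + U) = -2 + (5 + U)*(2*U) = -2 + 2*U*(5 + U))
E(0)*l((-3 + 2)*(-4 + 1)) + (-5 + 2) = (-2 + 2*0**2 + 10*0)*6 + (-5 + 2) = (-2 + 2*0 + 0)*6 - 3 = (-2 + 0 + 0)*6 - 3 = -2*6 - 3 = -12 - 3 = -15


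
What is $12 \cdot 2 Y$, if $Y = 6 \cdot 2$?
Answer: $288$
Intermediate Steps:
$Y = 12$
$12 \cdot 2 Y = 12 \cdot 2 \cdot 12 = 24 \cdot 12 = 288$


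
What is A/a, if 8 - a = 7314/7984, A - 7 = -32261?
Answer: -128757968/28279 ≈ -4553.1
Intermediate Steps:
A = -32254 (A = 7 - 32261 = -32254)
a = 28279/3992 (a = 8 - 7314/7984 = 8 - 1*3657/3992 = 8 - 3657/3992 = 28279/3992 ≈ 7.0839)
A/a = -32254/28279/3992 = -32254*3992/28279 = -128757968/28279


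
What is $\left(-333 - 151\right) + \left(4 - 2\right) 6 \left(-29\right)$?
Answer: $-832$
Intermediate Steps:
$\left(-333 - 151\right) + \left(4 - 2\right) 6 \left(-29\right) = -484 + 2 \cdot 6 \left(-29\right) = -484 + 12 \left(-29\right) = -484 - 348 = -832$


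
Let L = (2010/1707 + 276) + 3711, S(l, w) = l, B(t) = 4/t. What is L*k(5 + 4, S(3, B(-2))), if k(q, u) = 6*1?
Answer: 13615638/569 ≈ 23929.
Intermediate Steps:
k(q, u) = 6
L = 2269273/569 (L = (2010*(1/1707) + 276) + 3711 = (670/569 + 276) + 3711 = 157714/569 + 3711 = 2269273/569 ≈ 3988.2)
L*k(5 + 4, S(3, B(-2))) = (2269273/569)*6 = 13615638/569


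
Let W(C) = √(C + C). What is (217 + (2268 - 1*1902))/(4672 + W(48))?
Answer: 85118/682109 - 583*√6/5456872 ≈ 0.12452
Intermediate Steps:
W(C) = √2*√C (W(C) = √(2*C) = √2*√C)
(217 + (2268 - 1*1902))/(4672 + W(48)) = (217 + (2268 - 1*1902))/(4672 + √2*√48) = (217 + (2268 - 1902))/(4672 + √2*(4*√3)) = (217 + 366)/(4672 + 4*√6) = 583/(4672 + 4*√6)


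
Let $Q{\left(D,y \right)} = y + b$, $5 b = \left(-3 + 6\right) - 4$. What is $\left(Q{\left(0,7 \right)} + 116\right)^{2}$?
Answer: $\frac{376996}{25} \approx 15080.0$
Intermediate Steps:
$b = - \frac{1}{5}$ ($b = \frac{\left(-3 + 6\right) - 4}{5} = \frac{3 - 4}{5} = \frac{1}{5} \left(-1\right) = - \frac{1}{5} \approx -0.2$)
$Q{\left(D,y \right)} = - \frac{1}{5} + y$ ($Q{\left(D,y \right)} = y - \frac{1}{5} = - \frac{1}{5} + y$)
$\left(Q{\left(0,7 \right)} + 116\right)^{2} = \left(\left(- \frac{1}{5} + 7\right) + 116\right)^{2} = \left(\frac{34}{5} + 116\right)^{2} = \left(\frac{614}{5}\right)^{2} = \frac{376996}{25}$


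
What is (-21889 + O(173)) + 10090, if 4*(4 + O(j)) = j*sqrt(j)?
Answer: -11803 + 173*sqrt(173)/4 ≈ -11234.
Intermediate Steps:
O(j) = -4 + j**(3/2)/4 (O(j) = -4 + (j*sqrt(j))/4 = -4 + j**(3/2)/4)
(-21889 + O(173)) + 10090 = (-21889 + (-4 + 173**(3/2)/4)) + 10090 = (-21889 + (-4 + (173*sqrt(173))/4)) + 10090 = (-21889 + (-4 + 173*sqrt(173)/4)) + 10090 = (-21893 + 173*sqrt(173)/4) + 10090 = -11803 + 173*sqrt(173)/4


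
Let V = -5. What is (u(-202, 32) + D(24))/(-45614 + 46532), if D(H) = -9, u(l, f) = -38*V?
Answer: 181/918 ≈ 0.19717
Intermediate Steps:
u(l, f) = 190 (u(l, f) = -38*(-5) = 190)
(u(-202, 32) + D(24))/(-45614 + 46532) = (190 - 9)/(-45614 + 46532) = 181/918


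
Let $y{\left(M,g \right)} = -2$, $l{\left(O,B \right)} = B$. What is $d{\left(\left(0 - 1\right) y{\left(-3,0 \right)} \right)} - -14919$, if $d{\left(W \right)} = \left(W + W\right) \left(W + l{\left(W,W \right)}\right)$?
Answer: $14935$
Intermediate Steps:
$d{\left(W \right)} = 4 W^{2}$ ($d{\left(W \right)} = \left(W + W\right) \left(W + W\right) = 2 W 2 W = 4 W^{2}$)
$d{\left(\left(0 - 1\right) y{\left(-3,0 \right)} \right)} - -14919 = 4 \left(\left(0 - 1\right) \left(-2\right)\right)^{2} - -14919 = 4 \left(\left(-1\right) \left(-2\right)\right)^{2} + 14919 = 4 \cdot 2^{2} + 14919 = 4 \cdot 4 + 14919 = 16 + 14919 = 14935$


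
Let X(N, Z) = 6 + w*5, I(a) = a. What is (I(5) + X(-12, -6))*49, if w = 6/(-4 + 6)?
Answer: 1274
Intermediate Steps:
w = 3 (w = 6/2 = 6*(1/2) = 3)
X(N, Z) = 21 (X(N, Z) = 6 + 3*5 = 6 + 15 = 21)
(I(5) + X(-12, -6))*49 = (5 + 21)*49 = 26*49 = 1274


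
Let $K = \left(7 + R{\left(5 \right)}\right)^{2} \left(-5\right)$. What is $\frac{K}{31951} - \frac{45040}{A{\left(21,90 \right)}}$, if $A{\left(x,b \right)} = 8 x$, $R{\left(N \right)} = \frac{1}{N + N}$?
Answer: $- \frac{3597788461}{13419420} \approx -268.1$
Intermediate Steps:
$R{\left(N \right)} = \frac{1}{2 N}$
$K = - \frac{5041}{20}$ ($K = \left(7 + \frac{1}{2 \cdot 5}\right)^{2} \left(-5\right) = \left(7 + \frac{1}{2} \cdot \frac{1}{5}\right)^{2} \left(-5\right) = \left(7 + \frac{1}{10}\right)^{2} \left(-5\right) = \left(\frac{71}{10}\right)^{2} \left(-5\right) = \frac{5041}{100} \left(-5\right) = - \frac{5041}{20} \approx -252.05$)
$\frac{K}{31951} - \frac{45040}{A{\left(21,90 \right)}} = - \frac{5041}{20 \cdot 31951} - \frac{45040}{8 \cdot 21} = \left(- \frac{5041}{20}\right) \frac{1}{31951} - \frac{45040}{168} = - \frac{5041}{639020} - \frac{5630}{21} = - \frac{3597788461}{13419420}$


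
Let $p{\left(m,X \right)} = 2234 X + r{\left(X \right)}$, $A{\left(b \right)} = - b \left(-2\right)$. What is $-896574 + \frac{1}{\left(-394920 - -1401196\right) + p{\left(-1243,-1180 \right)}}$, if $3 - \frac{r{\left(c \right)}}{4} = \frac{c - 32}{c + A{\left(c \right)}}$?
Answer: $- \frac{431073535908751}{480800844} \approx -8.9657 \cdot 10^{5}$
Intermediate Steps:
$A{\left(b \right)} = 2 b$
$r{\left(c \right)} = 12 - \frac{4 \left(-32 + c\right)}{3 c}$ ($r{\left(c \right)} = 12 - 4 \frac{c - 32}{c + 2 c} = 12 - 4 \frac{-32 + c}{3 c} = 12 - \frac{4 \left(-32 + c\right)}{3 c}$)
$p{\left(m,X \right)} = 2234 X + \frac{32 \left(4 + X\right)}{3 X}$
$-896574 + \frac{1}{\left(-394920 - -1401196\right) + p{\left(-1243,-1180 \right)}} = -896574 + \frac{1}{\left(-394920 - -1401196\right) + \left(\frac{32}{3} + 2234 \left(-1180\right) + \frac{128}{3 \left(-1180\right)}\right)} = -896574 + \frac{1}{\left(-394920 + 1401196\right) + \left(\frac{32}{3} - 2636120 + \frac{128}{3} \left(- \frac{1}{1180}\right)\right)} = -896574 + \frac{1}{1006276 - \frac{777652264}{295}} = -896574 + \frac{1}{- \frac{480800844}{295}} = -896574 - \frac{295}{480800844} = - \frac{431073535908751}{480800844}$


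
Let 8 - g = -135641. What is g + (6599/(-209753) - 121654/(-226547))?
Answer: 6445917037059068/47518912891 ≈ 1.3565e+5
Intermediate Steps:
g = 135649 (g = 8 - 1*(-135641) = 8 + 135641 = 135649)
g + (6599/(-209753) - 121654/(-226547)) = 135649 + (6599/(-209753) - 121654/(-226547)) = 135649 + (6599*(-1/209753) - 121654*(-1/226547)) = 135649 + (-6599/209753 + 121654/226547) = 135649 + 24022307809/47518912891 = 6445917037059068/47518912891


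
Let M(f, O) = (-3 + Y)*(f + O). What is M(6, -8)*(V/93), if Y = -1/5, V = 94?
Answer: 3008/465 ≈ 6.4688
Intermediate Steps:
Y = -⅕ (Y = -1*⅕ = -⅕ ≈ -0.20000)
M(f, O) = -16*O/5 - 16*f/5 (M(f, O) = (-3 - ⅕)*(f + O) = -16*(O + f)/5 = -16*O/5 - 16*f/5)
M(6, -8)*(V/93) = (-16/5*(-8) - 16/5*6)*(94/93) = (128/5 - 96/5)*(94*(1/93)) = (32/5)*(94/93) = 3008/465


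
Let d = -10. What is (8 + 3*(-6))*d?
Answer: 100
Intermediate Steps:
(8 + 3*(-6))*d = (8 + 3*(-6))*(-10) = (8 - 18)*(-10) = -10*(-10) = 100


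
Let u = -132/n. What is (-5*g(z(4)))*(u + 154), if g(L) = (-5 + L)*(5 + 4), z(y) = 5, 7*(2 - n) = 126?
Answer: 0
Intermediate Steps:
n = -16 (n = 2 - ⅐*126 = 2 - 18 = -16)
u = 33/4 (u = -132/(-16) = -132*(-1/16) = 33/4 ≈ 8.2500)
g(L) = -45 + 9*L (g(L) = (-5 + L)*9 = -45 + 9*L)
(-5*g(z(4)))*(u + 154) = (-5*(-45 + 9*5))*(33/4 + 154) = -5*(-45 + 45)*(649/4) = -5*0*(649/4) = 0*(649/4) = 0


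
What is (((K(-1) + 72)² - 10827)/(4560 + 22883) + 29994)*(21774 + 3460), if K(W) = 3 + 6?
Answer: 20770637231784/27443 ≈ 7.5687e+8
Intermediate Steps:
K(W) = 9
(((K(-1) + 72)² - 10827)/(4560 + 22883) + 29994)*(21774 + 3460) = (((9 + 72)² - 10827)/(4560 + 22883) + 29994)*(21774 + 3460) = ((81² - 10827)/27443 + 29994)*25234 = ((6561 - 10827)*(1/27443) + 29994)*25234 = (-4266*1/27443 + 29994)*25234 = (-4266/27443 + 29994)*25234 = (823121076/27443)*25234 = 20770637231784/27443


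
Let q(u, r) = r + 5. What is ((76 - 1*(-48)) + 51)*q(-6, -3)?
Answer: 350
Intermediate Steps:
q(u, r) = 5 + r
((76 - 1*(-48)) + 51)*q(-6, -3) = ((76 - 1*(-48)) + 51)*(5 - 3) = ((76 + 48) + 51)*2 = (124 + 51)*2 = 175*2 = 350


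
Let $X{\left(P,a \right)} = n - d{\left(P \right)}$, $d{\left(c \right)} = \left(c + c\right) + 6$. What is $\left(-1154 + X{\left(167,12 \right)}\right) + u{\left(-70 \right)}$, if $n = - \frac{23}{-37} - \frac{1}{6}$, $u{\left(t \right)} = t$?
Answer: $- \frac{347107}{222} \approx -1563.5$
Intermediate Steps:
$n = \frac{101}{222}$ ($n = \left(-23\right) \left(- \frac{1}{37}\right) - \frac{1}{6} = \frac{23}{37} - \frac{1}{6} = \frac{101}{222} \approx 0.45496$)
$d{\left(c \right)} = 6 + 2 c$ ($d{\left(c \right)} = 2 c + 6 = 6 + 2 c$)
$X{\left(P,a \right)} = - \frac{1231}{222} - 2 P$ ($X{\left(P,a \right)} = \frac{101}{222} - \left(6 + 2 P\right) = - \frac{1231}{222} - 2 P$)
$\left(-1154 + X{\left(167,12 \right)}\right) + u{\left(-70 \right)} = \left(-1154 - \frac{75379}{222}\right) - 70 = - \frac{331567}{222} - 70 = - \frac{347107}{222}$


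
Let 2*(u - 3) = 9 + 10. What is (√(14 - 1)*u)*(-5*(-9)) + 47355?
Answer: 47355 + 1125*√13/2 ≈ 49383.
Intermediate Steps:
u = 25/2 (u = 3 + (9 + 10)/2 = 3 + (½)*19 = 3 + 19/2 = 25/2 ≈ 12.500)
(√(14 - 1)*u)*(-5*(-9)) + 47355 = (√(14 - 1)*(25/2))*(-5*(-9)) + 47355 = (√13*(25/2))*45 + 47355 = (25*√13/2)*45 + 47355 = 1125*√13/2 + 47355 = 47355 + 1125*√13/2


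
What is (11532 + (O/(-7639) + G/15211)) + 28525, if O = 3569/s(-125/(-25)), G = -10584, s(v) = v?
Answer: 3324574764618/82997735 ≈ 40056.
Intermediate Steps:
O = 3569/5 (O = 3569/((-125/(-25))) = 3569/((-125*(-1/25))) = 3569/5 ≈ 713.80)
(11532 + (O/(-7639) + G/15211)) + 28525 = (11532 + ((3569/5)/(-7639) - 10584/15211)) + 28525 = (11532 + ((3569/5)*(-1/7639) - 10584*1/15211)) + 28525 = (11532 + (-3569/38195 - 1512/2173)) + 28525 = (11532 - 65506277/82997735) + 28525 = 957064373743/82997735 + 28525 = 3324574764618/82997735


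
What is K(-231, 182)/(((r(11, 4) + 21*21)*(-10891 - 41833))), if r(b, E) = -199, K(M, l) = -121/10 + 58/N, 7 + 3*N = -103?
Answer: 43/40100368 ≈ 1.0723e-6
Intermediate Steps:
N = -110/3 (N = -7/3 + (⅓)*(-103) = -7/3 - 103/3 = -110/3 ≈ -36.667)
K(M, l) = -301/22 (K(M, l) = -121/10 + 58/(-110/3) = -121*⅒ + 58*(-3/110) = -121/10 - 87/55 = -301/22)
K(-231, 182)/(((r(11, 4) + 21*21)*(-10891 - 41833))) = -301*1/((-10891 - 41833)*(-199 + 21*21))/22 = -301*(-1/(52724*(-199 + 441)))/22 = -301/(22*(242*(-52724))) = -301/22/(-12759208) = -301/22*(-1/12759208) = 43/40100368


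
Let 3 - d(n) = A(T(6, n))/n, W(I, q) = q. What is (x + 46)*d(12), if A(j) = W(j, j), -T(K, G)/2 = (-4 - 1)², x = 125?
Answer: 2451/2 ≈ 1225.5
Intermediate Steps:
T(K, G) = -50 (T(K, G) = -2*(-4 - 1)² = -2*(-5)² = -2*25 = -50)
A(j) = j
d(n) = 3 + 50/n (d(n) = 3 - (-50)/n = 3 + 50/n)
(x + 46)*d(12) = (125 + 46)*(3 + 50/12) = 171*(3 + 50*(1/12)) = 171*(3 + 25/6) = 171*(43/6) = 2451/2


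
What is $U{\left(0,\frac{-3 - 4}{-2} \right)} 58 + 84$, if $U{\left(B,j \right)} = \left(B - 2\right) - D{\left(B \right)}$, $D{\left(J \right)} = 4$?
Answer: $-264$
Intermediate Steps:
$U{\left(B,j \right)} = -6 + B$ ($U{\left(B,j \right)} = \left(B - 2\right) - 4 = \left(-2 + B\right) - 4 = -6 + B$)
$U{\left(0,\frac{-3 - 4}{-2} \right)} 58 + 84 = \left(-6 + 0\right) 58 + 84 = \left(-6\right) 58 + 84 = -348 + 84 = -264$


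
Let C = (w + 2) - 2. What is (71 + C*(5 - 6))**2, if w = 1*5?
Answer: 4356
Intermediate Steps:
w = 5
C = 5 (C = (5 + 2) - 2 = 7 - 2 = 5)
(71 + C*(5 - 6))**2 = (71 + 5*(5 - 6))**2 = (71 + 5*(-1))**2 = (71 - 5)**2 = 66**2 = 4356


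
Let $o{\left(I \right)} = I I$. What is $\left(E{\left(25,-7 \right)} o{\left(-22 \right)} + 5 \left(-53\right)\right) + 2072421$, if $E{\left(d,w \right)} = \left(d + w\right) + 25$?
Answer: $2092968$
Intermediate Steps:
$E{\left(d,w \right)} = 25 + d + w$
$o{\left(I \right)} = I^{2}$
$\left(E{\left(25,-7 \right)} o{\left(-22 \right)} + 5 \left(-53\right)\right) + 2072421 = \left(\left(25 + 25 - 7\right) \left(-22\right)^{2} + 5 \left(-53\right)\right) + 2072421 = \left(43 \cdot 484 - 265\right) + 2072421 = \left(20812 - 265\right) + 2072421 = 20547 + 2072421 = 2092968$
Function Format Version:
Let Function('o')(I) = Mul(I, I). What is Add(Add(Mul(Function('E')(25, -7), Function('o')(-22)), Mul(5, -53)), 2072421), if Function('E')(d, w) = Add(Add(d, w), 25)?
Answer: 2092968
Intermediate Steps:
Function('E')(d, w) = Add(25, d, w)
Function('o')(I) = Pow(I, 2)
Add(Add(Mul(Function('E')(25, -7), Function('o')(-22)), Mul(5, -53)), 2072421) = Add(Add(Mul(Add(25, 25, -7), Pow(-22, 2)), Mul(5, -53)), 2072421) = Add(Add(Mul(43, 484), -265), 2072421) = Add(Add(20812, -265), 2072421) = Add(20547, 2072421) = 2092968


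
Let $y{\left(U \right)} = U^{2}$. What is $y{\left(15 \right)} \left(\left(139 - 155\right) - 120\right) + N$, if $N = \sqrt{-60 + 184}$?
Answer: $-30600 + 2 \sqrt{31} \approx -30589.0$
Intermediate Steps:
$N = 2 \sqrt{31}$ ($N = \sqrt{124} = 2 \sqrt{31} \approx 11.136$)
$y{\left(15 \right)} \left(\left(139 - 155\right) - 120\right) + N = 15^{2} \left(\left(139 - 155\right) - 120\right) + 2 \sqrt{31} = 225 \left(-16 - 120\right) + 2 \sqrt{31} = 225 \left(-136\right) + 2 \sqrt{31} = -30600 + 2 \sqrt{31}$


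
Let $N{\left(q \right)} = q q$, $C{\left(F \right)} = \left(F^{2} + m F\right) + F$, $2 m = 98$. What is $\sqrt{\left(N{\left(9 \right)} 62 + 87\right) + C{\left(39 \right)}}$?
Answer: $2 \sqrt{2145} \approx 92.628$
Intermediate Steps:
$m = 49$ ($m = \frac{1}{2} \cdot 98 = 49$)
$C{\left(F \right)} = F^{2} + 50 F$ ($C{\left(F \right)} = \left(F^{2} + 49 F\right) + F = F^{2} + 50 F$)
$N{\left(q \right)} = q^{2}$
$\sqrt{\left(N{\left(9 \right)} 62 + 87\right) + C{\left(39 \right)}} = \sqrt{\left(9^{2} \cdot 62 + 87\right) + 39 \left(50 + 39\right)} = \sqrt{\left(81 \cdot 62 + 87\right) + 39 \cdot 89} = \sqrt{\left(5022 + 87\right) + 3471} = \sqrt{5109 + 3471} = \sqrt{8580} = 2 \sqrt{2145}$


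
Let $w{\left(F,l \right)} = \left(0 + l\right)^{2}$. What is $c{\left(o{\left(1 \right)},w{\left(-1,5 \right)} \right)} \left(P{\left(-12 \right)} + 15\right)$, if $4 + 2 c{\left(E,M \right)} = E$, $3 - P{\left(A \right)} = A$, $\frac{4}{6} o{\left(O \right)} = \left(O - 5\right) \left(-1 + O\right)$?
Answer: $-60$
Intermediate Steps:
$w{\left(F,l \right)} = l^{2}$
$o{\left(O \right)} = \frac{3 \left(-1 + O\right) \left(-5 + O\right)}{2}$ ($o{\left(O \right)} = \frac{3 \left(O - 5\right) \left(-1 + O\right)}{2} = \frac{3 \left(-5 + O\right) \left(-1 + O\right)}{2} = \frac{3 \left(-1 + O\right) \left(-5 + O\right)}{2}$)
$P{\left(A \right)} = 3 - A$
$c{\left(E,M \right)} = -2 + \frac{E}{2}$
$c{\left(o{\left(1 \right)},w{\left(-1,5 \right)} \right)} \left(P{\left(-12 \right)} + 15\right) = \left(-2 + \frac{\frac{15}{2} - 9 + \frac{3 \cdot 1^{2}}{2}}{2}\right) \left(\left(3 - -12\right) + 15\right) = \left(-2 + \frac{\frac{15}{2} - 9 + \frac{3}{2} \cdot 1}{2}\right) \left(\left(3 + 12\right) + 15\right) = \left(-2 + \frac{\frac{15}{2} - 9 + \frac{3}{2}}{2}\right) \left(15 + 15\right) = \left(-2 + \frac{1}{2} \cdot 0\right) 30 = \left(-2 + 0\right) 30 = \left(-2\right) 30 = -60$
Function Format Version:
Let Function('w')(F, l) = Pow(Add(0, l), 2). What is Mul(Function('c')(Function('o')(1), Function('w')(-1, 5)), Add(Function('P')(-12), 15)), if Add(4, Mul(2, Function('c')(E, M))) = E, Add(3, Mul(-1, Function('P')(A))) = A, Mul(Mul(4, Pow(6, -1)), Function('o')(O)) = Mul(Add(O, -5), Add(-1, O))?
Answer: -60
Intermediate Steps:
Function('w')(F, l) = Pow(l, 2)
Function('o')(O) = Mul(Rational(3, 2), Add(-1, O), Add(-5, O)) (Function('o')(O) = Mul(Rational(3, 2), Mul(Add(O, -5), Add(-1, O))) = Mul(Rational(3, 2), Mul(Add(-5, O), Add(-1, O))) = Mul(Rational(3, 2), Mul(Add(-1, O), Add(-5, O))) = Mul(Rational(3, 2), Add(-1, O), Add(-5, O)))
Function('P')(A) = Add(3, Mul(-1, A))
Function('c')(E, M) = Add(-2, Mul(Rational(1, 2), E))
Mul(Function('c')(Function('o')(1), Function('w')(-1, 5)), Add(Function('P')(-12), 15)) = Mul(Add(-2, Mul(Rational(1, 2), Add(Rational(15, 2), Mul(-9, 1), Mul(Rational(3, 2), Pow(1, 2))))), Add(Add(3, Mul(-1, -12)), 15)) = Mul(Add(-2, Mul(Rational(1, 2), Add(Rational(15, 2), -9, Mul(Rational(3, 2), 1)))), Add(Add(3, 12), 15)) = Mul(Add(-2, Mul(Rational(1, 2), Add(Rational(15, 2), -9, Rational(3, 2)))), Add(15, 15)) = Mul(Add(-2, Mul(Rational(1, 2), 0)), 30) = Mul(Add(-2, 0), 30) = Mul(-2, 30) = -60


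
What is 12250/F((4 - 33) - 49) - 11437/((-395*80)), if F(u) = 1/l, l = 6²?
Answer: 13935611437/31600 ≈ 4.4100e+5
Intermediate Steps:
l = 36
F(u) = 1/36
12250/F((4 - 33) - 49) - 11437/((-395*80)) = 12250/(1/36) - 11437/((-395*80)) = 12250*36 - 11437/(-31600) = 441000 - 11437*(-1/31600) = 441000 + 11437/31600 = 13935611437/31600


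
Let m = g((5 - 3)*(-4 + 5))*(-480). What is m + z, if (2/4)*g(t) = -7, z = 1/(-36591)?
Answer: 245891519/36591 ≈ 6720.0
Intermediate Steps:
z = -1/36591 ≈ -2.7329e-5
g(t) = -14 (g(t) = 2*(-7) = -14)
m = 6720 (m = -14*(-480) = 6720)
m + z = 6720 - 1/36591 = 245891519/36591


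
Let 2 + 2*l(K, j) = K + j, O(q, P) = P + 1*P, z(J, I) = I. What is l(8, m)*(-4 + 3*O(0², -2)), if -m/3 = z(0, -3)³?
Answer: -696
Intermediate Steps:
O(q, P) = 2*P (O(q, P) = P + P = 2*P)
m = 81 (m = -3*(-3)³ = -3*(-27) = 81)
l(K, j) = -1 + K/2 + j/2 (l(K, j) = -1 + (K + j)/2 = -1 + (K/2 + j/2) = -1 + K/2 + j/2)
l(8, m)*(-4 + 3*O(0², -2)) = (-1 + (½)*8 + (½)*81)*(-4 + 3*(2*(-2))) = (-1 + 4 + 81/2)*(-4 + 3*(-4)) = 87*(-4 - 12)/2 = (87/2)*(-16) = -696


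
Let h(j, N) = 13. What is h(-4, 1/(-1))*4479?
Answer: 58227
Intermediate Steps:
h(-4, 1/(-1))*4479 = 13*4479 = 58227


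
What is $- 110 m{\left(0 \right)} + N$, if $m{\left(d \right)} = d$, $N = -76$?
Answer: $-76$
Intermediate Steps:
$- 110 m{\left(0 \right)} + N = \left(-110\right) 0 - 76 = 0 - 76 = -76$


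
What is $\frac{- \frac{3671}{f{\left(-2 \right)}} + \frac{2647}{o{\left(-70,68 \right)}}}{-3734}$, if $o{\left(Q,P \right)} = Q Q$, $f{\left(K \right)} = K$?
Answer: $- \frac{8996597}{18296600} \approx -0.49171$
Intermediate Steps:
$o{\left(Q,P \right)} = Q^{2}$
$\frac{- \frac{3671}{f{\left(-2 \right)}} + \frac{2647}{o{\left(-70,68 \right)}}}{-3734} = \frac{- \frac{3671}{-2} + \frac{2647}{\left(-70\right)^{2}}}{-3734} = \left(\left(-3671\right) \left(- \frac{1}{2}\right) + \frac{2647}{4900}\right) \left(- \frac{1}{3734}\right) = \left(\frac{3671}{2} + 2647 \cdot \frac{1}{4900}\right) \left(- \frac{1}{3734}\right) = \left(\frac{3671}{2} + \frac{2647}{4900}\right) \left(- \frac{1}{3734}\right) = \frac{8996597}{4900} \left(- \frac{1}{3734}\right) = - \frac{8996597}{18296600}$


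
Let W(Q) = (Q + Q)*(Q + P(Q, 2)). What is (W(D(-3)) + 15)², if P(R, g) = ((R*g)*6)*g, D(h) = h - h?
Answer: 225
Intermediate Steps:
D(h) = 0
P(R, g) = 6*R*g² (P(R, g) = (6*R*g)*g = 6*R*g²)
W(Q) = 50*Q² (W(Q) = (Q + Q)*(Q + 6*Q*2²) = (2*Q)*(Q + 6*Q*4) = (2*Q)*(Q + 24*Q) = (2*Q)*(25*Q) = 50*Q²)
(W(D(-3)) + 15)² = (50*0² + 15)² = (50*0 + 15)² = (0 + 15)² = 15² = 225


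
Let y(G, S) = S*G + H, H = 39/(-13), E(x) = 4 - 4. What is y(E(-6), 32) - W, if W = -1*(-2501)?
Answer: -2504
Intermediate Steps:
E(x) = 0
H = -3 (H = 39*(-1/13) = -3)
y(G, S) = -3 + G*S (y(G, S) = S*G - 3 = G*S - 3 = -3 + G*S)
W = 2501
y(E(-6), 32) - W = (-3 + 0*32) - 1*2501 = (-3 + 0) - 2501 = -3 - 2501 = -2504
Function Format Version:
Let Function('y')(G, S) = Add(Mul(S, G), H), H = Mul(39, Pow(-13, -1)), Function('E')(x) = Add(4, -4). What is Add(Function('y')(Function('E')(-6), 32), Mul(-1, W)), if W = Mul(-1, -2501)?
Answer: -2504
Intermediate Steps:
Function('E')(x) = 0
H = -3 (H = Mul(39, Rational(-1, 13)) = -3)
Function('y')(G, S) = Add(-3, Mul(G, S)) (Function('y')(G, S) = Add(Mul(S, G), -3) = Add(Mul(G, S), -3) = Add(-3, Mul(G, S)))
W = 2501
Add(Function('y')(Function('E')(-6), 32), Mul(-1, W)) = Add(Add(-3, Mul(0, 32)), Mul(-1, 2501)) = Add(Add(-3, 0), -2501) = Add(-3, -2501) = -2504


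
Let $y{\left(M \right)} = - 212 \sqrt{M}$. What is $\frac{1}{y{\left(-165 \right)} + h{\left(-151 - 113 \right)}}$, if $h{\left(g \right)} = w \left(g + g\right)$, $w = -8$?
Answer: $\frac{8}{47837} + \frac{53 i \sqrt{165}}{6314484} \approx 0.00016723 + 0.00010782 i$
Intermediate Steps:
$h{\left(g \right)} = - 16 g$ ($h{\left(g \right)} = - 8 \left(g + g\right) = - 8 \cdot 2 g = - 16 g$)
$\frac{1}{y{\left(-165 \right)} + h{\left(-151 - 113 \right)}} = \frac{1}{- 212 \sqrt{-165} - 16 \left(-151 - 113\right)} = \frac{1}{- 212 i \sqrt{165} - 16 \left(-151 - 113\right)} = \frac{1}{- 212 i \sqrt{165} - -4224} = \frac{1}{- 212 i \sqrt{165} + 4224} = \frac{1}{4224 - 212 i \sqrt{165}}$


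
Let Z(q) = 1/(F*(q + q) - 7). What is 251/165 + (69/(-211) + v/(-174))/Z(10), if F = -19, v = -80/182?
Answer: 11677362184/91876785 ≈ 127.10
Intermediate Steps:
v = -40/91 (v = -80*1/182 = -40/91 ≈ -0.43956)
Z(q) = 1/(-7 - 38*q) (Z(q) = 1/(-19*(q + q) - 7) = 1/(-38*q - 7) = 1/(-7 - 38*q))
251/165 + (69/(-211) + v/(-174))/Z(10) = 251/165 + (69/(-211) - 40/91/(-174))/((-1/(7 + 38*10))) = 251*(1/165) + (69*(-1/211) - 40/91*(-1/174))/((-1/(7 + 380))) = 251/165 + (-69/211 + 20/7917)/((-1/387)) = 251/165 - 542053/(1670487*((-1*1/387))) = 251/165 - 542053/(1670487*(-1/387)) = 251/165 - 542053/1670487*(-387) = 251/165 + 69924837/556829 = 11677362184/91876785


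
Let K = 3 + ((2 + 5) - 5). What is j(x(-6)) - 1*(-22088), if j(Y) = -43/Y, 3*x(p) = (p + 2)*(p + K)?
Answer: 88223/4 ≈ 22056.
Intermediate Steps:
K = 5 (K = 3 + (7 - 5) = 3 + 2 = 5)
x(p) = (2 + p)*(5 + p)/3 (x(p) = ((p + 2)*(p + 5))/3 = ((2 + p)*(5 + p))/3 = (2 + p)*(5 + p)/3)
j(x(-6)) - 1*(-22088) = -43/(10/3 + (⅓)*(-6)² + (7/3)*(-6)) - 1*(-22088) = -43/(10/3 + (⅓)*36 - 14) + 22088 = -43/(10/3 + 12 - 14) + 22088 = -43/4/3 + 22088 = -43*¾ + 22088 = -129/4 + 22088 = 88223/4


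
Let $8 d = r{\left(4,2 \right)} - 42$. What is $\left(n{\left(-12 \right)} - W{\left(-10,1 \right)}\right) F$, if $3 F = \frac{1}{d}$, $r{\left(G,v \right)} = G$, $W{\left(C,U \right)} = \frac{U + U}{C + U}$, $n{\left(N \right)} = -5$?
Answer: $\frac{172}{513} \approx 0.33528$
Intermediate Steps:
$W{\left(C,U \right)} = \frac{2 U}{C + U}$
$d = - \frac{19}{4}$ ($d = \frac{4 - 42}{8} = \frac{1}{8} \left(-38\right) = - \frac{19}{4} \approx -4.75$)
$F = - \frac{4}{57}$ ($F = \frac{1}{3 \left(- \frac{19}{4}\right)} = \frac{1}{3} \left(- \frac{4}{19}\right) = - \frac{4}{57} \approx -0.070175$)
$\left(n{\left(-12 \right)} - W{\left(-10,1 \right)}\right) F = \left(-5 - 2 \cdot 1 \frac{1}{-10 + 1}\right) \left(- \frac{4}{57}\right) = \left(-5 - 2 \cdot 1 \frac{1}{-9}\right) \left(- \frac{4}{57}\right) = \left(-5 - 2 \cdot 1 \left(- \frac{1}{9}\right)\right) \left(- \frac{4}{57}\right) = \left(-5 - - \frac{2}{9}\right) \left(- \frac{4}{57}\right) = \left(-5 + \frac{2}{9}\right) \left(- \frac{4}{57}\right) = \left(- \frac{43}{9}\right) \left(- \frac{4}{57}\right) = \frac{172}{513}$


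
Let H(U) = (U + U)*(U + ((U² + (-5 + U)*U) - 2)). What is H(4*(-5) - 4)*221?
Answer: -13217568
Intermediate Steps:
H(U) = 2*U*(-2 + U + U² + U*(-5 + U)) (H(U) = (2*U)*(U + ((U² + U*(-5 + U)) - 2)) = (2*U)*(U + (-2 + U² + U*(-5 + U))) = (2*U)*(-2 + U + U² + U*(-5 + U)) = 2*U*(-2 + U + U² + U*(-5 + U)))
H(4*(-5) - 4)*221 = (4*(4*(-5) - 4)*(-1 + (4*(-5) - 4)² - 2*(4*(-5) - 4)))*221 = (4*(-20 - 4)*(-1 + (-20 - 4)² - 2*(-20 - 4)))*221 = (4*(-24)*(-1 + (-24)² - 2*(-24)))*221 = (4*(-24)*(-1 + 576 + 48))*221 = (4*(-24)*623)*221 = -59808*221 = -13217568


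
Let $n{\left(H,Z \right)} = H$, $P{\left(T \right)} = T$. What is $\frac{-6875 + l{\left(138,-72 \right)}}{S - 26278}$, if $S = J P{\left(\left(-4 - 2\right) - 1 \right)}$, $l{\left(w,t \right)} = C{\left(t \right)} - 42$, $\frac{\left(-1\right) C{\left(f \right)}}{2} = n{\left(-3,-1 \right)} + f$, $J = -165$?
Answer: $\frac{6767}{25123} \approx 0.26935$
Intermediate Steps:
$C{\left(f \right)} = 6 - 2 f$ ($C{\left(f \right)} = - 2 \left(-3 + f\right) = 6 - 2 f$)
$l{\left(w,t \right)} = -36 - 2 t$ ($l{\left(w,t \right)} = \left(6 - 2 t\right) - 42 = -36 - 2 t$)
$S = 1155$ ($S = - 165 \left(\left(-4 - 2\right) - 1\right) = - 165 \left(-6 - 1\right) = \left(-165\right) \left(-7\right) = 1155$)
$\frac{-6875 + l{\left(138,-72 \right)}}{S - 26278} = \frac{-6875 - -108}{1155 - 26278} = \frac{-6875 + \left(-36 + 144\right)}{-25123} = \left(-6875 + 108\right) \left(- \frac{1}{25123}\right) = \left(-6767\right) \left(- \frac{1}{25123}\right) = \frac{6767}{25123}$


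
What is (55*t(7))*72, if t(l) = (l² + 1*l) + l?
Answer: 249480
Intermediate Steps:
t(l) = l² + 2*l (t(l) = (l² + l) + l = (l + l²) + l = l² + 2*l)
(55*t(7))*72 = (55*(7*(2 + 7)))*72 = (55*(7*9))*72 = (55*63)*72 = 3465*72 = 249480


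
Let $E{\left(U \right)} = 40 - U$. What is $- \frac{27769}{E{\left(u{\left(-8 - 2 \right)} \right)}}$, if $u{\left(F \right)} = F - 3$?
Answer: $- \frac{27769}{53} \approx -523.94$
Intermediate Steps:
$u{\left(F \right)} = -3 + F$ ($u{\left(F \right)} = F - 3 = -3 + F$)
$- \frac{27769}{E{\left(u{\left(-8 - 2 \right)} \right)}} = - \frac{27769}{40 - \left(-3 - 10\right)} = - \frac{27769}{40 - -13} = - \frac{27769}{40 + 13} = - \frac{27769}{53}$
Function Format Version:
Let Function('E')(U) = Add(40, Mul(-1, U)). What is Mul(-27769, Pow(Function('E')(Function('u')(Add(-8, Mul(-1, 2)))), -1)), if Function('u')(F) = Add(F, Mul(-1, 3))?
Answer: Rational(-27769, 53) ≈ -523.94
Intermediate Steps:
Function('u')(F) = Add(-3, F) (Function('u')(F) = Add(F, -3) = Add(-3, F))
Mul(-27769, Pow(Function('E')(Function('u')(Add(-8, Mul(-1, 2)))), -1)) = Mul(-27769, Pow(Add(40, Mul(-1, Add(-3, Add(-8, Mul(-1, 2))))), -1)) = Mul(-27769, Pow(Add(40, Mul(-1, Add(-3, Add(-8, -2)))), -1)) = Mul(-27769, Pow(Add(40, Mul(-1, Add(-3, -10))), -1)) = Mul(-27769, Pow(Add(40, Mul(-1, -13)), -1)) = Mul(-27769, Pow(Add(40, 13), -1)) = Mul(-27769, Pow(53, -1)) = Mul(-27769, Rational(1, 53)) = Rational(-27769, 53)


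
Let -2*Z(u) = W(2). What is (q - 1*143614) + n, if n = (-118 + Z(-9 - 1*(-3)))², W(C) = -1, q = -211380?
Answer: -1364751/4 ≈ -3.4119e+5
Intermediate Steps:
Z(u) = ½ (Z(u) = -½*(-1) = ½)
n = 55225/4 (n = (-118 + ½)² = (-235/2)² = 55225/4 ≈ 13806.)
(q - 1*143614) + n = (-211380 - 1*143614) + 55225/4 = (-211380 - 143614) + 55225/4 = -354994 + 55225/4 = -1364751/4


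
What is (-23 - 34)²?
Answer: 3249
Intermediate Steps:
(-23 - 34)² = (-57)² = 3249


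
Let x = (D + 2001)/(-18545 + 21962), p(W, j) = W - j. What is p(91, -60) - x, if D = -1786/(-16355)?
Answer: 8405912144/55885035 ≈ 150.41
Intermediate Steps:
D = 1786/16355 (D = -1786*(-1/16355) = 1786/16355 ≈ 0.10920)
x = 32728141/55885035 (x = (1786/16355 + 2001)/(-18545 + 21962) = (32728141/16355)/3417 = (32728141/16355)*(1/3417) = 32728141/55885035 ≈ 0.58563)
p(91, -60) - x = (91 - 1*(-60)) - 1*32728141/55885035 = (91 + 60) - 32728141/55885035 = 151 - 32728141/55885035 = 8405912144/55885035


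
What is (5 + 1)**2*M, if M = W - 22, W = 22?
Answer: 0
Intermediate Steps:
M = 0 (M = 22 - 22 = 0)
(5 + 1)**2*M = (5 + 1)**2*0 = 6**2*0 = 36*0 = 0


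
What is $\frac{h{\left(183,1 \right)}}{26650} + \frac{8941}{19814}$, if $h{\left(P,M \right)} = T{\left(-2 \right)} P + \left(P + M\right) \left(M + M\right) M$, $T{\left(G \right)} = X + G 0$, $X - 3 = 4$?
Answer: $\frac{67737734}{132010775} \approx 0.51312$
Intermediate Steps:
$X = 7$ ($X = 3 + 4 = 7$)
$T{\left(G \right)} = 7$ ($T{\left(G \right)} = 7 + G 0 = 7 + 0 = 7$)
$h{\left(P,M \right)} = 7 P + 2 M^{2} \left(M + P\right)$ ($h{\left(P,M \right)} = 7 P + \left(P + M\right) \left(M + M\right) M = 7 P + \left(M + P\right) 2 M M = 7 P + 2 M \left(M + P\right) M = 7 P + 2 M^{2} \left(M + P\right)$)
$\frac{h{\left(183,1 \right)}}{26650} + \frac{8941}{19814} = \frac{2 \cdot 1^{3} + 7 \cdot 183 + 2 \cdot 183 \cdot 1^{2}}{26650} + \frac{8941}{19814} = \left(2 \cdot 1 + 1281 + 2 \cdot 183 \cdot 1\right) \frac{1}{26650} + 8941 \cdot \frac{1}{19814} = \left(2 + 1281 + 366\right) \frac{1}{26650} + \frac{8941}{19814} = 1649 \cdot \frac{1}{26650} + \frac{8941}{19814} = \frac{1649}{26650} + \frac{8941}{19814} = \frac{67737734}{132010775}$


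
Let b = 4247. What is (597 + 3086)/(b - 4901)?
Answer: -3683/654 ≈ -5.6315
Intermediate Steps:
(597 + 3086)/(b - 4901) = (597 + 3086)/(4247 - 4901) = 3683/(-654) = 3683*(-1/654) = -3683/654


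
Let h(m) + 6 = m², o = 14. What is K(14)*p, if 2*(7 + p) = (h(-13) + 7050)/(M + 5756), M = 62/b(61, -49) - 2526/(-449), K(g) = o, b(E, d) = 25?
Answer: -5774043149/64702088 ≈ -89.240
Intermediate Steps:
K(g) = 14
h(m) = -6 + m²
M = 90988/11225 (M = 62/25 - 2526/(-449) = 62*(1/25) - 2526*(-1/449) = 62/25 + 2526/449 = 90988/11225 ≈ 8.1058)
p = -824863307/129404176 (p = -7 + (((-6 + (-13)²) + 7050)/(90988/11225 + 5756))/2 = -7 + (((-6 + 169) + 7050)/(64702088/11225))/2 = -7 + ((163 + 7050)*(11225/64702088))/2 = -7 + (7213*(11225/64702088))/2 = -7 + (½)*(80965925/64702088) = -7 + 80965925/129404176 = -824863307/129404176 ≈ -6.3743)
K(14)*p = 14*(-824863307/129404176) = -5774043149/64702088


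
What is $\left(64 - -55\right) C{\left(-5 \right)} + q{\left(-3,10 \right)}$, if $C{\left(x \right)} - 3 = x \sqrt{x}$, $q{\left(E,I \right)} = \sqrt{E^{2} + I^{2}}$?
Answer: $357 + \sqrt{109} - 595 i \sqrt{5} \approx 367.44 - 1330.5 i$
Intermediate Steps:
$C{\left(x \right)} = 3 + x^{\frac{3}{2}}$ ($C{\left(x \right)} = 3 + x \sqrt{x} = 3 + x^{\frac{3}{2}}$)
$\left(64 - -55\right) C{\left(-5 \right)} + q{\left(-3,10 \right)} = \left(64 - -55\right) \left(3 + \left(-5\right)^{\frac{3}{2}}\right) + \sqrt{\left(-3\right)^{2} + 10^{2}} = \left(64 + 55\right) \left(3 - 5 i \sqrt{5}\right) + \sqrt{9 + 100} = 119 \left(3 - 5 i \sqrt{5}\right) + \sqrt{109} = \left(357 - 595 i \sqrt{5}\right) + \sqrt{109} = 357 + \sqrt{109} - 595 i \sqrt{5}$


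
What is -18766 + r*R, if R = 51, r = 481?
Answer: 5765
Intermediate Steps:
-18766 + r*R = -18766 + 481*51 = -18766 + 24531 = 5765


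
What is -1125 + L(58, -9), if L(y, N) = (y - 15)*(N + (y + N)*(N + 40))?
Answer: 63805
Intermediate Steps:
L(y, N) = (-15 + y)*(N + (40 + N)*(N + y)) (L(y, N) = (-15 + y)*(N + (N + y)*(40 + N)) = (-15 + y)*(N + (40 + N)*(N + y)))
-1125 + L(58, -9) = -1125 + (-615*(-9) - 600*58 - 15*(-9)**2 + 40*58**2 - 9*58**2 + 58*(-9)**2 + 26*(-9)*58) = -1125 + (5535 - 34800 - 15*81 + 40*3364 - 9*3364 + 58*81 - 13572) = -1125 + (5535 - 34800 - 1215 + 134560 - 30276 + 4698 - 13572) = -1125 + 64930 = 63805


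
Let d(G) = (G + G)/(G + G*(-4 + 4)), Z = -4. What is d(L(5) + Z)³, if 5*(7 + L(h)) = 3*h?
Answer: 8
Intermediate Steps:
L(h) = -7 + 3*h/5 (L(h) = -7 + (3*h)/5 = -7 + 3*h/5)
d(G) = 2 (d(G) = (2*G)/(G + G*0) = (2*G)/(G + 0) = (2*G)/G = 2)
d(L(5) + Z)³ = 2³ = 8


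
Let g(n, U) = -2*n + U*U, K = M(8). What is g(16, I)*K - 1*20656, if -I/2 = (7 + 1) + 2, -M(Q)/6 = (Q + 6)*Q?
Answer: -267952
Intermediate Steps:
M(Q) = -6*Q*(6 + Q) (M(Q) = -6*(Q + 6)*Q = -6*(6 + Q)*Q = -6*Q*(6 + Q))
I = -20 (I = -2*((7 + 1) + 2) = -2*(8 + 2) = -2*10 = -20)
K = -672 (K = -6*8*(6 + 8) = -6*8*14 = -672)
g(n, U) = U**2 - 2*n (g(n, U) = -2*n + U**2 = U**2 - 2*n)
g(16, I)*K - 1*20656 = ((-20)**2 - 2*16)*(-672) - 1*20656 = (400 - 32)*(-672) - 20656 = 368*(-672) - 20656 = -247296 - 20656 = -267952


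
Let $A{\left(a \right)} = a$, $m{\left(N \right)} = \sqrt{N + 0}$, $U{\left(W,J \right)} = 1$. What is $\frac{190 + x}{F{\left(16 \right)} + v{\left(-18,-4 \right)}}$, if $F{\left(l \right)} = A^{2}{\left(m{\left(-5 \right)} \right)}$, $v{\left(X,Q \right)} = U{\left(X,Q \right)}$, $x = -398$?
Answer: $52$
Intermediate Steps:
$v{\left(X,Q \right)} = 1$
$m{\left(N \right)} = \sqrt{N}$
$F{\left(l \right)} = -5$ ($F{\left(l \right)} = \left(\sqrt{-5}\right)^{2} = \left(i \sqrt{5}\right)^{2} = -5$)
$\frac{190 + x}{F{\left(16 \right)} + v{\left(-18,-4 \right)}} = \frac{190 - 398}{-5 + 1} = - \frac{208}{-4} = \left(-208\right) \left(- \frac{1}{4}\right) = 52$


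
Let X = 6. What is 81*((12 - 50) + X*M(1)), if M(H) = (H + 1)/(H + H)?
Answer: -2592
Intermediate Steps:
M(H) = (1 + H)/(2*H) (M(H) = (1 + H)/((2*H)) = (1 + H)*(1/(2*H)) = (1 + H)/(2*H))
81*((12 - 50) + X*M(1)) = 81*((12 - 50) + 6*((½)*(1 + 1)/1)) = 81*(-38 + 6*((½)*1*2)) = 81*(-38 + 6*1) = 81*(-38 + 6) = 81*(-32) = -2592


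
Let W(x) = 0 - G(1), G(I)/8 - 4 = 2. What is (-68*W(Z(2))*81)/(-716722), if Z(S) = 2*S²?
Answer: -132192/358361 ≈ -0.36888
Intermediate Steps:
G(I) = 48 (G(I) = 32 + 8*2 = 32 + 16 = 48)
W(x) = -48 (W(x) = 0 - 1*48 = 0 - 48 = -48)
(-68*W(Z(2))*81)/(-716722) = (-68*(-48)*81)/(-716722) = (3264*81)*(-1/716722) = 264384*(-1/716722) = -132192/358361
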